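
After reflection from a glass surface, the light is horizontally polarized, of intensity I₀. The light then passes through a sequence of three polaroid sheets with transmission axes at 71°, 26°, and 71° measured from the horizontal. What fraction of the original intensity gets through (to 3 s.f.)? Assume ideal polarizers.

I₁ = I₀ cos²(71° − 0°) = I₀ cos²(71°) = 0.106 I₀.
I₂ = I₁ cos²(26° − 71°) = 0.106 I₀ · cos²(45°) = 0.053 I₀.
I₃ = I₂ cos²(71° − 26°) = 0.053 I₀ · cos²(45°) = 0.0265 I₀.
Transmitted fraction = 0.0265.

≈ 0.0265 I₀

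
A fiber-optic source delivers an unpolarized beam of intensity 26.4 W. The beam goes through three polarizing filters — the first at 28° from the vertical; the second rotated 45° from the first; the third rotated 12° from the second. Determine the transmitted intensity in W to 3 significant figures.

I ≈ 6.31 W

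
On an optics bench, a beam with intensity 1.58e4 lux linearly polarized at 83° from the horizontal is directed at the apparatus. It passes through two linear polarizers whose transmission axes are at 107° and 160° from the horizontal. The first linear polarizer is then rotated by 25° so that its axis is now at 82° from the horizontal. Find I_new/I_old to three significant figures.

Before rotation:
I₁ = I₀ cos²(107° − 83°) = I₀ cos²(24°) = 0.8346 I₀.
I₂ = I₁ cos²(160° − 107°) = 0.8346 I₀ · cos²(53°) = 0.3023 I₀.
After rotation:
I₁ = I₀ cos²(82° − 83°) = I₀ cos²(1°) = 0.9997 I₀.
I₂ = I₁ cos²(160° − 82°) = 0.9997 I₀ · cos²(78°) = 0.04321 I₀.
Ratio = 0.04321 / 0.3023 = 0.143.

I_new/I_old ≈ 0.143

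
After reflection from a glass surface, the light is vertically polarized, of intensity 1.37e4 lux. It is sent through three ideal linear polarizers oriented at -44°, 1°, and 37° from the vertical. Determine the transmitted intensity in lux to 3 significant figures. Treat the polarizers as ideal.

By Malus's law, I₁ = 1.37e4 lux · cos²(44°) = 7089 lux.
I₂ = I₁ · cos²(45°) = 7089 · 0.5 = 3545 lux.
I₃ = I₂ · cos²(36°) = 3545 · 0.6545 = 2320 lux.

I ≈ 2320 lux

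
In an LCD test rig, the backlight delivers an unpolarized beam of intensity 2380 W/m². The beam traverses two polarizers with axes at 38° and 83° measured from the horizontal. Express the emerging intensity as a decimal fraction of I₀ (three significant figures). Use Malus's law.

I/I₀ ≈ 0.250

Unpolarized light through the first polarizer → I₁ = 2380 W/m²/2 = 1190 W/m², polarized at 38°.
I₂ = I₁ · cos²(45°) = 1190 · 0.5 = 595 W/m².
Transmitted fraction = 0.25.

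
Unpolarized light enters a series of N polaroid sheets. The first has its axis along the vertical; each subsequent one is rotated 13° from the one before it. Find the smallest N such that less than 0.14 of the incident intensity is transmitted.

First polarizer halves the unpolarized light: factor 1/2.
Each further stage multiplies by cos²(13°) = 0.9494.
After N polarizers: T = 0.5·0.9494^(N−1). Require T < 0.14 ⇒ N−1 > ln(0.14/0.5)/ln(0.9494) = 24.51, so N−1 ≥ 25 and N = 26.
Check: N=26 gives T = 0.1365 < 0.14; N=25 gives T = 0.1438.

N = 26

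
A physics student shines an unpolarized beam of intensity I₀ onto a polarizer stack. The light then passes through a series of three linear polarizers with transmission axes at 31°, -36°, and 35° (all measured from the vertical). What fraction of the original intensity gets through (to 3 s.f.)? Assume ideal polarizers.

Unpolarized light through the first polarizer → I₁ = ½ I₀, now polarized at 31°.
I₂ = I₁ cos²(-36° − 31°) = 0.5 I₀ · cos²(67°) = 0.07634 I₀.
I₃ = I₂ cos²(35° + 36°) = 0.07634 I₀ · cos²(71°) = 0.008091 I₀.
Transmitted fraction = 0.008091.

≈ 0.00809 I₀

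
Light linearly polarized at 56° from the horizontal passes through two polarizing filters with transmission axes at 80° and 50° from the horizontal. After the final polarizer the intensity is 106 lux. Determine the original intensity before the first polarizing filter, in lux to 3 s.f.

I₁ = I₀ cos²(80° − 56°) = I₀ cos²(24°) = 0.8346 I₀.
I₂ = I₁ cos²(50° − 80°) = 0.8346 I₀ · cos²(30°) = 0.6259 I₀.
So 106 lux = 0.6259 I₀, giving I₀ = 106/0.6259 = 169.3 lux.

I₀ ≈ 169 lux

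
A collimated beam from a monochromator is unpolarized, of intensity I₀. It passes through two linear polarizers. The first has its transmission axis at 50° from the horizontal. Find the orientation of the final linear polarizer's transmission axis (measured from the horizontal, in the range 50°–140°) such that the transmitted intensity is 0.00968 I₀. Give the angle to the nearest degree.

Unpolarized light through the first polarizer → I₁ = ½ I₀, now polarized at 50°.
Need I₂/I₀ = 0.00968, so cos²(θ − 50°) = 0.00968 / 0.5 = 0.01936.
θ − 50° = arccos(√0.01936) = 82.0°, giving θ ≈ 50 + 82.0 = 132.0°.

θ ≈ 132°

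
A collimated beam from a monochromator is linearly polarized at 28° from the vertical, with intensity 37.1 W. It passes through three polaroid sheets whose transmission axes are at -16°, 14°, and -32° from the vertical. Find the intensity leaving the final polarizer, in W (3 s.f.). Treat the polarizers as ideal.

By Malus's law, I₁ = 37.1 W · cos²(44°) = 19.2 W.
I₂ = I₁ · cos²(30°) = 19.2 · 0.75 = 14.4 W.
I₃ = I₂ · cos²(46°) = 14.4 · 0.4826 = 6.948 W.

I ≈ 6.95 W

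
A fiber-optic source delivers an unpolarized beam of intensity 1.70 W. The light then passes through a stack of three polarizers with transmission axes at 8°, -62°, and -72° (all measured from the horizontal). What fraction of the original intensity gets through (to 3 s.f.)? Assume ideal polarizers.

I/I₀ ≈ 0.0567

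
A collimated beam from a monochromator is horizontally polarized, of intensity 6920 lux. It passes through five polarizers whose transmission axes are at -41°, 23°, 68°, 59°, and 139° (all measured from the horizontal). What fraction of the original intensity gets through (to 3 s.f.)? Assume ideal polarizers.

I/I₀ ≈ 0.00161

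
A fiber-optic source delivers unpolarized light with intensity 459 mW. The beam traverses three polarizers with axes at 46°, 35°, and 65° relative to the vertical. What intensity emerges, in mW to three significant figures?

Unpolarized light through the first polarizer → I₁ = 459 mW/2 = 229.5 mW, polarized at 46°.
I₂ = I₁ · cos²(11°) = 229.5 · 0.9636 = 221.1 mW.
I₃ = I₂ · cos²(30°) = 221.1 · 0.75 = 165.9 mW.

I ≈ 166 mW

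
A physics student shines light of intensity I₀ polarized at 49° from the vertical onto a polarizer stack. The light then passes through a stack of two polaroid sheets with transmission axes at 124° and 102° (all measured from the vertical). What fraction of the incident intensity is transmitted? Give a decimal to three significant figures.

≈ 0.0576 I₀

I₁ = I₀ cos²(124° − 49°) = I₀ cos²(75°) = 0.06699 I₀.
I₂ = I₁ cos²(102° − 124°) = 0.06699 I₀ · cos²(22°) = 0.05759 I₀.
Transmitted fraction = 0.05759.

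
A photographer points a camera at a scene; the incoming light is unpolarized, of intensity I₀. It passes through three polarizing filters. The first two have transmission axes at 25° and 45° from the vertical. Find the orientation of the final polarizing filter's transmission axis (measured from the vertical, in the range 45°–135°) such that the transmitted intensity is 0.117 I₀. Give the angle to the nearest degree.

Unpolarized light through the first polarizer → I₁ = ½ I₀, now polarized at 25°.
I₂ = I₁ cos²(45° − 25°) = 0.5 I₀ · cos²(20°) = 0.4415 I₀.
Need I₃/I₀ = 0.117, so cos²(θ − 45°) = 0.117 / 0.4415 = 0.265.
θ − 45° = arccos(√0.265) = 59.0°, giving θ ≈ 45 + 59.0 = 104.0°.

θ ≈ 104°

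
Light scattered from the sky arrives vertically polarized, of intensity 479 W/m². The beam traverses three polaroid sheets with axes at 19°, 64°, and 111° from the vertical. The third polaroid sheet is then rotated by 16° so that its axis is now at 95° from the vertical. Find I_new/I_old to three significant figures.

Before rotation:
By Malus's law, I₁ = I₀ cos²(19° − 0°) = I₀ cos²(19°) = 0.894 I₀.
I₂ = I₁ cos²(64° − 19°) = 0.894 I₀ · cos²(45°) = 0.447 I₀.
I₃ = I₂ cos²(111° − 64°) = 0.447 I₀ · cos²(47°) = 0.2079 I₀.
After rotation:
I₁ = I₀ cos²(19° − 0°) = I₀ cos²(19°) = 0.894 I₀.
I₂ = I₁ cos²(64° − 19°) = 0.894 I₀ · cos²(45°) = 0.447 I₀.
I₃ = I₂ cos²(95° − 64°) = 0.447 I₀ · cos²(31°) = 0.3284 I₀.
Ratio = 0.3284 / 0.2079 = 1.58.

I_new/I_old ≈ 1.58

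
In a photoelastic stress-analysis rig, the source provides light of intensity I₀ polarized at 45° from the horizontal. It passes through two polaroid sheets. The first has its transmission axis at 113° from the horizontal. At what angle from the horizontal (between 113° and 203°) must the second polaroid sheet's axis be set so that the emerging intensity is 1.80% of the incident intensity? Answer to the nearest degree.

θ ≈ 182°

I₁ = I₀ cos²(113° − 45°) = I₀ cos²(68°) = 0.1403 I₀.
Need I₂/I₀ = 0.018, so cos²(θ − 113°) = 0.018 / 0.1403 = 0.1283.
θ − 113° = arccos(√0.1283) = 69.0°, giving θ ≈ 113 + 69.0 = 182.0°.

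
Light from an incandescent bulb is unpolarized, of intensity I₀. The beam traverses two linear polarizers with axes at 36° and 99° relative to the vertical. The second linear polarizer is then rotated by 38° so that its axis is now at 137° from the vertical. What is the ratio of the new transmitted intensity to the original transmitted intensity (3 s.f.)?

I_new/I_old ≈ 0.177

Before rotation:
Unpolarized light through the first polarizer → I₁ = ½ I₀, now polarized at 36°.
I₂ = I₁ cos²(99° − 36°) = 0.5 I₀ · cos²(63°) = 0.1031 I₀.
After rotation:
Unpolarized light through the first polarizer → I₁ = ½ I₀, now polarized at 36°.
Angle between axes 1 and 2: 79°. I₂ = 0.5 I₀ · cos²(79°) = 0.0182 I₀.
Ratio = 0.0182 / 0.1031 = 0.1766.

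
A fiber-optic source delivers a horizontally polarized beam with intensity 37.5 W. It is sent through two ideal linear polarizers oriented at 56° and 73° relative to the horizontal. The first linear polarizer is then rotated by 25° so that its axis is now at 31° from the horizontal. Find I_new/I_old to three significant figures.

I_new/I_old ≈ 1.42

Before rotation:
By Malus's law, I₁ = I₀ cos²(56° − 0°) = I₀ cos²(56°) = 0.3127 I₀.
I₂ = I₁ cos²(73° − 56°) = 0.3127 I₀ · cos²(17°) = 0.286 I₀.
After rotation:
I₁ = I₀ cos²(31° − 0°) = I₀ cos²(31°) = 0.7347 I₀.
I₂ = I₁ cos²(73° − 31°) = 0.7347 I₀ · cos²(42°) = 0.4058 I₀.
Ratio = 0.4058 / 0.286 = 1.419.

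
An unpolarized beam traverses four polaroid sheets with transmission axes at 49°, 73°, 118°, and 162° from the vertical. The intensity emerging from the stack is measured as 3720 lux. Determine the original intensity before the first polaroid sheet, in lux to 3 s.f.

I₀ ≈ 3.45e4 lux

Unpolarized light through the first polarizer → I₁ = ½ I₀, now polarized at 49°.
I₂ = I₁ cos²(73° − 49°) = 0.5 I₀ · cos²(24°) = 0.4173 I₀.
I₃ = I₂ cos²(118° − 73°) = 0.4173 I₀ · cos²(45°) = 0.2086 I₀.
I₄ = I₃ cos²(162° − 118°) = 0.2086 I₀ · cos²(44°) = 0.108 I₀.
So 3720 lux = 0.108 I₀, giving I₀ = 3720/0.108 = 3.446e+04 lux.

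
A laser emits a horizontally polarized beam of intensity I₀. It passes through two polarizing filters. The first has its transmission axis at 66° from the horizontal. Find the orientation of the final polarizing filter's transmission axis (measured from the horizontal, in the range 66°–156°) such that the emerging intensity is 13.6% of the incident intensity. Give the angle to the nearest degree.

I₁ = I₀ cos²(66° − 0°) = I₀ cos²(66°) = 0.1654 I₀.
Need I₂/I₀ = 0.136, so cos²(θ − 66°) = 0.136 / 0.1654 = 0.8221.
θ − 66° = arccos(√0.8221) = 24.9°, giving θ ≈ 66 + 24.9 = 90.9°.

θ ≈ 91°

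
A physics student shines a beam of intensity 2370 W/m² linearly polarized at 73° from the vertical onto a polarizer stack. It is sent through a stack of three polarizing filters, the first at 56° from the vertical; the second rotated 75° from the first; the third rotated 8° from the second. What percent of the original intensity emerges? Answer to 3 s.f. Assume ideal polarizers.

I₁ = 2370 W/m² · cos²(17°) = 2167 W/m².
I₂ = I₁ · cos²(75°) = 2167 · 0.06699 = 145.2 W/m².
I₃ = I₂ · cos²(8°) = 145.2 · 0.9806 = 142.4 W/m².
That is 6.007% of the incident intensity.

≈ 6.01%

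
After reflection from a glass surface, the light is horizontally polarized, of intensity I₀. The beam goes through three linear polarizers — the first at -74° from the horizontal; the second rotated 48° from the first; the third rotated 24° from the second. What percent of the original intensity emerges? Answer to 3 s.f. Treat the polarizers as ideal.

≈ 2.84%

I₁ = I₀ cos²(-74° − 0°) = I₀ cos²(74°) = 0.07598 I₀.
I₂ = I₁ cos²(48°) = 0.07598 · 0.4477 I₀ = 0.03402 I₀.
I₃ = I₂ cos²(24°) = 0.03402 · 0.8346 I₀ = 0.02839 I₀.
That is 2.839% of the incident intensity.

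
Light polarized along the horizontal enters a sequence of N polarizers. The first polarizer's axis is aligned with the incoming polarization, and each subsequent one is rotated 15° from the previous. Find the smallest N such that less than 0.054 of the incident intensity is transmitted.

N = 44

First polarizer is aligned with the polarization: full transmission.
Each further stage multiplies by cos²(15°) = 0.933.
After N polarizers: T = 0.933^(N−1). Require T < 0.054 ⇒ N−1 > ln(0.054)/ln(0.933) = 42.10, so N−1 ≥ 43 and N = 44.
Check: N=44 gives T = 0.05072 < 0.054; N=43 gives T = 0.05436.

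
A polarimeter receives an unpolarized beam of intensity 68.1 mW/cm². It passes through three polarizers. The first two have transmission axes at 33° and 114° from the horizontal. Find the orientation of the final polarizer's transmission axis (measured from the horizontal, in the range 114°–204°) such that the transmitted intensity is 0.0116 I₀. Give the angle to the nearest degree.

θ ≈ 127°

Unpolarized light through the first polarizer → I₁ = ½ I₀, now polarized at 33°.
I₂ = I₁ cos²(114° − 33°) = 0.5 I₀ · cos²(81°) = 0.01224 I₀.
Need I₃/I₀ = 0.0116, so cos²(θ − 114°) = 0.0116 / 0.01224 = 0.948.
θ − 114° = arccos(√0.948) = 13.2°, giving θ ≈ 114 + 13.2 = 127.2°.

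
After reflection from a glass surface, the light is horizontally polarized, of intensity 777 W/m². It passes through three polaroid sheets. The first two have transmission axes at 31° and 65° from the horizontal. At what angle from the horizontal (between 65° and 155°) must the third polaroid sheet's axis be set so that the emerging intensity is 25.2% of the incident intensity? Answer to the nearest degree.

θ ≈ 110°

By Malus's law, I₁ = I₀ cos²(31° − 0°) = I₀ cos²(31°) = 0.7347 I₀.
I₂ = I₁ cos²(65° − 31°) = 0.7347 I₀ · cos²(34°) = 0.505 I₀.
Need I₃/I₀ = 0.252, so cos²(θ − 65°) = 0.252 / 0.505 = 0.499.
θ − 65° = arccos(√0.499) = 45.1°, giving θ ≈ 65 + 45.1 = 110.1°.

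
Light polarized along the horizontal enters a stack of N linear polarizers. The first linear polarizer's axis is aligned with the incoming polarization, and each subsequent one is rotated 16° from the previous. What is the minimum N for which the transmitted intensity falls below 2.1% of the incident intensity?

First polarizer is aligned with the polarization: full transmission.
Each further stage multiplies by cos²(16°) = 0.924.
After N polarizers: T = 0.924^(N−1). Require T < 0.021 ⇒ N−1 > ln(0.021)/ln(0.924) = 48.89, so N−1 ≥ 49 and N = 50.
Check: N=50 gives T = 0.02082 < 0.021; N=49 gives T = 0.02253.

N = 50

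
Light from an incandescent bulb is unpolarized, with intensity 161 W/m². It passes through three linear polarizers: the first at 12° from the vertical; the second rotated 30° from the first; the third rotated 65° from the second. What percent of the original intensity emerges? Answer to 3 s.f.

Unpolarized light through the first polarizer → I₁ = 161 W/m²/2 = 80.5 W/m², polarized at 12°.
I₂ = I₁ · cos²(30°) = 80.5 · 0.75 = 60.38 W/m².
I₃ = I₂ · cos²(65°) = 60.38 · 0.1786 = 10.78 W/m².
That is 6.698% of the incident intensity.

≈ 6.70%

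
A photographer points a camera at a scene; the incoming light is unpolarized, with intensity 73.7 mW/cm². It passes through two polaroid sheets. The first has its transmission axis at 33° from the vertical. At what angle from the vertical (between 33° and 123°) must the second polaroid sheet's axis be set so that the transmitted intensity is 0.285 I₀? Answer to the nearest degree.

θ ≈ 74°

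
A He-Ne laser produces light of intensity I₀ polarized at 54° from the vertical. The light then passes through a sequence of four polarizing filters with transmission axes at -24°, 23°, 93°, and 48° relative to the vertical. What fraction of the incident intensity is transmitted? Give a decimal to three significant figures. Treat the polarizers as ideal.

≈ 0.00118 I₀

I₁ = I₀ cos²(-24° − 54°) = I₀ cos²(78°) = 0.04323 I₀.
I₂ = I₁ cos²(23° + 24°) = 0.04323 I₀ · cos²(47°) = 0.02011 I₀.
I₃ = I₂ cos²(93° − 23°) = 0.02011 I₀ · cos²(70°) = 0.002352 I₀.
I₄ = I₃ cos²(48° − 93°) = 0.002352 I₀ · cos²(45°) = 0.001176 I₀.
Transmitted fraction = 0.001176.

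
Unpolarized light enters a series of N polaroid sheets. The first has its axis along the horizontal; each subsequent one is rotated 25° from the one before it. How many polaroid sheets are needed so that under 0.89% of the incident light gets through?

N = 22

First polarizer halves the unpolarized light: factor 1/2.
Each further stage multiplies by cos²(25°) = 0.8214.
After N polarizers: T = 0.5·0.8214^(N−1). Require T < 0.0089 ⇒ N−1 > ln(0.0089/0.5)/ln(0.8214) = 20.48, so N−1 ≥ 21 and N = 22.
Check: N=22 gives T = 0.008027 < 0.0089; N=21 gives T = 0.009772.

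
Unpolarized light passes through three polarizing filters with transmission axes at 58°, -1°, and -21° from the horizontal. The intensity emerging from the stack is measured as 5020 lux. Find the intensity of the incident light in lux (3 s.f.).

I₀ ≈ 4.29e4 lux

Unpolarized light through the first polarizer → I₁ = ½ I₀, now polarized at 58°.
I₂ = I₁ cos²(-1° − 58°) = 0.5 I₀ · cos²(59°) = 0.1326 I₀.
I₃ = I₂ cos²(-21° + 1°) = 0.1326 I₀ · cos²(20°) = 0.1171 I₀.
So 5020 lux = 0.1171 I₀, giving I₀ = 5020/0.1171 = 4.286e+04 lux.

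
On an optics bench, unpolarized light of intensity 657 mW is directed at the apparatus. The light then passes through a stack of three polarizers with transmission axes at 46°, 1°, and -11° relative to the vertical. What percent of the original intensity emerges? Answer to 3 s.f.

≈ 23.9%

Unpolarized light through the first polarizer → I₁ = 657 mW/2 = 328.5 mW, polarized at 46°.
I₂ = I₁ · cos²(45°) = 328.5 · 0.5 = 164.3 mW.
I₃ = I₂ · cos²(12°) = 164.3 · 0.9568 = 157.1 mW.
That is 23.92% of the incident intensity.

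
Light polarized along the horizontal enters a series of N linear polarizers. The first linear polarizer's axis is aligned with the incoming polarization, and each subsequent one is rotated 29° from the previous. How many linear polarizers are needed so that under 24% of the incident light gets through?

First polarizer is aligned with the polarization: full transmission.
Each further stage multiplies by cos²(29°) = 0.765.
After N polarizers: T = 0.765^(N−1). Require T < 0.24 ⇒ N−1 > ln(0.24)/ln(0.765) = 5.33, so N−1 ≥ 6 and N = 7.
Check: N=7 gives T = 0.2004 < 0.24; N=6 gives T = 0.2619.

N = 7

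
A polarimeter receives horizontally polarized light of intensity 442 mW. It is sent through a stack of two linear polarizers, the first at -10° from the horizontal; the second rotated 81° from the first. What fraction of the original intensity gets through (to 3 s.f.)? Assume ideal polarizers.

I/I₀ ≈ 0.0237

I₁ = 442 mW · cos²(10°) = 428.7 mW.
I₂ = I₁ · cos²(81°) = 428.7 · 0.02447 = 10.49 mW.
Transmitted fraction = 0.02373.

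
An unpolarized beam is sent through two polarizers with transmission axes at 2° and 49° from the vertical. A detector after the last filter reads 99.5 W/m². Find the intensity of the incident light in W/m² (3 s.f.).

I₀ ≈ 428 W/m²

Unpolarized light through the first polarizer → I₁ = ½ I₀, now polarized at 2°.
I₂ = I₁ cos²(49° − 2°) = 0.5 I₀ · cos²(47°) = 0.2326 I₀.
So 99.5 W/m² = 0.2326 I₀, giving I₀ = 99.5/0.2326 = 427.8 W/m².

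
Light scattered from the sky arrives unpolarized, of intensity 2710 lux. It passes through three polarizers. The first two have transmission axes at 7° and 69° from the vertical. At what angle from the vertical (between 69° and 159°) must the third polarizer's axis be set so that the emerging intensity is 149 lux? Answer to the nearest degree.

θ ≈ 114°

Unpolarized light through the first polarizer → I₁ = ½ I₀, now polarized at 7°.
I₂ = I₁ cos²(69° − 7°) = 0.5 I₀ · cos²(62°) = 0.1102 I₀.
Target fraction: 149 / 2710 lux = 0.05498 of I₀.
Need I₃/I₀ = 0.05498, so cos²(θ − 69°) = 0.05498 / 0.1102 = 0.4989.
θ − 69° = arccos(√0.4989) = 45.1°, giving θ ≈ 69 + 45.1 = 114.1°.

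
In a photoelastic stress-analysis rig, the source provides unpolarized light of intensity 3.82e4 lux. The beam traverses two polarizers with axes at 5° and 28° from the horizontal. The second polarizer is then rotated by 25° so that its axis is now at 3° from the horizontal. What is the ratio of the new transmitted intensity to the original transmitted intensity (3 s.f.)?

I_new/I_old ≈ 1.18

Before rotation:
Unpolarized light through the first polarizer → I₁ = ½ I₀, now polarized at 5°.
I₂ = I₁ cos²(28° − 5°) = 0.5 I₀ · cos²(23°) = 0.4237 I₀.
After rotation:
Unpolarized light through the first polarizer → I₁ = ½ I₀, now polarized at 5°.
I₂ = I₁ cos²(3° − 5°) = 0.5 I₀ · cos²(2°) = 0.4994 I₀.
Ratio = 0.4994 / 0.4237 = 1.179.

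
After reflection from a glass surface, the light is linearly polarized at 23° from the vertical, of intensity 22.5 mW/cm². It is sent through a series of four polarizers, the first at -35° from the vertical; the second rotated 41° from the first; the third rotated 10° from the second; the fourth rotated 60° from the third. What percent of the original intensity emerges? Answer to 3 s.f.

≈ 3.88%

I₁ = 22.5 mW/cm² · cos²(58°) = 6.318 mW/cm².
I₂ = I₁ · cos²(41°) = 6.318 · 0.5696 = 3.599 mW/cm².
I₃ = I₂ · cos²(10°) = 3.599 · 0.9698 = 3.49 mW/cm².
I₄ = I₃ · cos²(60°) = 3.49 · 0.25 = 0.8726 mW/cm².
That is 3.878% of the incident intensity.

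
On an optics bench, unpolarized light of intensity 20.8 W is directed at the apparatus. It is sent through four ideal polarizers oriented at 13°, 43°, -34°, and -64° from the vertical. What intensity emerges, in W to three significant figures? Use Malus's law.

Unpolarized light through the first polarizer → I₁ = 20.8 W/2 = 10.4 W, polarized at 13°.
I₂ = I₁ · cos²(30°) = 10.4 · 0.75 = 7.8 W.
I₃ = I₂ · cos²(77°) = 7.8 · 0.0506 = 0.3947 W.
I₄ = I₃ · cos²(30°) = 0.3947 · 0.75 = 0.296 W.

I ≈ 0.296 W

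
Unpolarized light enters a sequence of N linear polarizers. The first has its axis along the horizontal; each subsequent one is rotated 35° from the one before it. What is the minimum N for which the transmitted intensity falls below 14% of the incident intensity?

N = 5

First polarizer halves the unpolarized light: factor 1/2.
Each further stage multiplies by cos²(35°) = 0.671.
After N polarizers: T = 0.5·0.671^(N−1). Require T < 0.14 ⇒ N−1 > ln(0.14/0.5)/ln(0.671) = 3.19, so N−1 ≥ 4 and N = 5.
Check: N=5 gives T = 0.1014 < 0.14; N=4 gives T = 0.1511.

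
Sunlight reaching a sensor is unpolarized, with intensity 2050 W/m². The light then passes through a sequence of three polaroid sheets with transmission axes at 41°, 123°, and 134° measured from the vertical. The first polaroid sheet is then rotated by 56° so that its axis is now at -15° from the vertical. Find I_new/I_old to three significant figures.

I_new/I_old ≈ 28.5

Before rotation:
Unpolarized light through the first polarizer → I₁ = ½ I₀, now polarized at 41°.
I₂ = I₁ cos²(123° − 41°) = 0.5 I₀ · cos²(82°) = 0.009685 I₀.
I₃ = I₂ cos²(134° − 123°) = 0.009685 I₀ · cos²(11°) = 0.009332 I₀.
After rotation:
Unpolarized light through the first polarizer → I₁ = ½ I₀, now polarized at -15°.
Angle between axes 1 and 2: 42°. I₂ = 0.5 I₀ · cos²(42°) = 0.2761 I₀.
I₃ = I₂ cos²(134° − 123°) = 0.2761 I₀ · cos²(11°) = 0.2661 I₀.
Ratio = 0.2661 / 0.009332 = 28.51.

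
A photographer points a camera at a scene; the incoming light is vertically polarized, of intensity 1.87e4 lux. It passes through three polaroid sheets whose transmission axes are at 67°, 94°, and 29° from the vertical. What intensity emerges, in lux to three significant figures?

I ≈ 405 lux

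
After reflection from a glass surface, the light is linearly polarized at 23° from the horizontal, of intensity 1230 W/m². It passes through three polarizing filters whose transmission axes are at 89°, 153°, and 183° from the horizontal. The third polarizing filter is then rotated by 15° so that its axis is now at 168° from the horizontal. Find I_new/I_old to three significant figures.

I_new/I_old ≈ 1.24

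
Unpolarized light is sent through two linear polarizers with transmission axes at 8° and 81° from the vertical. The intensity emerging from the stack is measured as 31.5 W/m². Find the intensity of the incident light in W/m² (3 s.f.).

Unpolarized light through the first polarizer → I₁ = ½ I₀, now polarized at 8°.
I₂ = I₁ cos²(81° − 8°) = 0.5 I₀ · cos²(73°) = 0.04274 I₀.
So 31.5 W/m² = 0.04274 I₀, giving I₀ = 31.5/0.04274 = 737 W/m².

I₀ ≈ 737 W/m²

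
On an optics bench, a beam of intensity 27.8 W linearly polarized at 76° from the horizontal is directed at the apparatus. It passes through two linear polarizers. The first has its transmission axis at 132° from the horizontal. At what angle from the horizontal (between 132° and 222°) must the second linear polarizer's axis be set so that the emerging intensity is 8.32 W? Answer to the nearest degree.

θ ≈ 144°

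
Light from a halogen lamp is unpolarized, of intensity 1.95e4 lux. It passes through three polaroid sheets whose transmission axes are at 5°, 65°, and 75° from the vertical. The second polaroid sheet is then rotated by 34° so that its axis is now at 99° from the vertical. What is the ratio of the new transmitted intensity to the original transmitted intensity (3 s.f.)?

Before rotation:
Unpolarized light through the first polarizer → I₁ = ½ I₀, now polarized at 5°.
I₂ = I₁ cos²(65° − 5°) = 0.5 I₀ · cos²(60°) = 0.125 I₀.
I₃ = I₂ cos²(75° − 65°) = 0.125 I₀ · cos²(10°) = 0.1212 I₀.
After rotation:
Unpolarized light through the first polarizer → I₁ = ½ I₀, now polarized at 5°.
Angle between axes 1 and 2: 86°. I₂ = 0.5 I₀ · cos²(86°) = 0.002433 I₀.
I₃ = I₂ cos²(75° − 99°) = 0.002433 I₀ · cos²(24°) = 0.00203 I₀.
Ratio = 0.00203 / 0.1212 = 0.01675.

I_new/I_old ≈ 0.0167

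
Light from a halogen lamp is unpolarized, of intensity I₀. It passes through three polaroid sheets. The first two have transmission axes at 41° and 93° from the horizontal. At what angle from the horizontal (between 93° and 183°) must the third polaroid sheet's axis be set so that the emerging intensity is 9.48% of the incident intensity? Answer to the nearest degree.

Unpolarized light through the first polarizer → I₁ = ½ I₀, now polarized at 41°.
I₂ = I₁ cos²(93° − 41°) = 0.5 I₀ · cos²(52°) = 0.1895 I₀.
Need I₃/I₀ = 0.0948, so cos²(θ − 93°) = 0.0948 / 0.1895 = 0.5002.
θ − 93° = arccos(√0.5002) = 45.0°, giving θ ≈ 93 + 45.0 = 138.0°.

θ ≈ 138°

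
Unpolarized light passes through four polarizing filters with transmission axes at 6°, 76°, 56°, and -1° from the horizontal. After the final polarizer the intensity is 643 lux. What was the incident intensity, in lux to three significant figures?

I₀ ≈ 4.20e4 lux

Unpolarized light through the first polarizer → I₁ = ½ I₀, now polarized at 6°.
I₂ = I₁ cos²(76° − 6°) = 0.5 I₀ · cos²(70°) = 0.05849 I₀.
I₃ = I₂ cos²(56° − 76°) = 0.05849 I₀ · cos²(20°) = 0.05165 I₀.
I₄ = I₃ cos²(-1° − 56°) = 0.05165 I₀ · cos²(57°) = 0.01532 I₀.
So 643 lux = 0.01532 I₀, giving I₀ = 643/0.01532 = 4.197e+04 lux.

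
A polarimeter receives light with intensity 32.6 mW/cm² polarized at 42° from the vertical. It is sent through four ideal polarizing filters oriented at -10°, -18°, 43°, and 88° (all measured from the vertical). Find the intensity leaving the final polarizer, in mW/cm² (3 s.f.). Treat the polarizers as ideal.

I ≈ 1.42 mW/cm²

By Malus's law, I₁ = 32.6 mW/cm² · cos²(52°) = 12.36 mW/cm².
I₂ = I₁ · cos²(8°) = 12.36 · 0.9806 = 12.12 mW/cm².
I₃ = I₂ · cos²(61°) = 12.12 · 0.235 = 2.848 mW/cm².
I₄ = I₃ · cos²(45°) = 2.848 · 0.5 = 1.424 mW/cm².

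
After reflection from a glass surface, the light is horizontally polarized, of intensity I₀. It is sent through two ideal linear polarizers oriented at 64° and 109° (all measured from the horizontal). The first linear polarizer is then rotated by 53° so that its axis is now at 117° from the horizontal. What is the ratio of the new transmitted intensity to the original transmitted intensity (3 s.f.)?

I_new/I_old ≈ 2.10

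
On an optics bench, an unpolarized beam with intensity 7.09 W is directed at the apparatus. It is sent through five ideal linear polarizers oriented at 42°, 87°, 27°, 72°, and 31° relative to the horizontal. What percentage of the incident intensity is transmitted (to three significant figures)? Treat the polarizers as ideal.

Unpolarized light through the first polarizer → I₁ = 7.09 W/2 = 3.545 W, polarized at 42°.
I₂ = I₁ · cos²(45°) = 3.545 · 0.5 = 1.773 W.
I₃ = I₂ · cos²(60°) = 1.773 · 0.25 = 0.4431 W.
I₄ = I₃ · cos²(45°) = 0.4431 · 0.5 = 0.2216 W.
I₅ = I₄ · cos²(41°) = 0.2216 · 0.5696 = 0.1262 W.
That is 1.78% of the incident intensity.

≈ 1.78%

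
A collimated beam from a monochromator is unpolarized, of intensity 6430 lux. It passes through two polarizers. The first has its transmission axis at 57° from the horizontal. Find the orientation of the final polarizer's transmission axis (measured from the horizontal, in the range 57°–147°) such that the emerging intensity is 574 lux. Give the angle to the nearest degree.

θ ≈ 122°

Unpolarized light through the first polarizer → I₁ = ½ I₀, now polarized at 57°.
Target fraction: 574 / 6430 lux = 0.08927 of I₀.
Need I₂/I₀ = 0.08927, so cos²(θ − 57°) = 0.08927 / 0.5 = 0.1785.
θ − 57° = arccos(√0.1785) = 65.0°, giving θ ≈ 57 + 65.0 = 122.0°.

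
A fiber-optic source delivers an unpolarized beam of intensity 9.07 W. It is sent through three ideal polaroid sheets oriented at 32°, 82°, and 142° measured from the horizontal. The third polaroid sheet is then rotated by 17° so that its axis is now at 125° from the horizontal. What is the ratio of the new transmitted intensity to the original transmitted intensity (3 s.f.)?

Before rotation:
Unpolarized light through the first polarizer → I₁ = ½ I₀, now polarized at 32°.
I₂ = I₁ cos²(82° − 32°) = 0.5 I₀ · cos²(50°) = 0.2066 I₀.
I₃ = I₂ cos²(142° − 82°) = 0.2066 I₀ · cos²(60°) = 0.05165 I₀.
After rotation:
Unpolarized light through the first polarizer → I₁ = ½ I₀, now polarized at 32°.
I₂ = I₁ cos²(82° − 32°) = 0.5 I₀ · cos²(50°) = 0.2066 I₀.
I₃ = I₂ cos²(125° − 82°) = 0.2066 I₀ · cos²(43°) = 0.1105 I₀.
Ratio = 0.1105 / 0.05165 = 2.14.

I_new/I_old ≈ 2.14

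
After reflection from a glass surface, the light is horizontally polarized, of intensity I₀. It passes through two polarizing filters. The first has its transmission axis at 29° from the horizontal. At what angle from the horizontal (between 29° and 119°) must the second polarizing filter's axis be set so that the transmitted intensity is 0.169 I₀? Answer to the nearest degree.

By Malus's law, I₁ = I₀ cos²(29° − 0°) = I₀ cos²(29°) = 0.765 I₀.
Need I₂/I₀ = 0.169, so cos²(θ − 29°) = 0.169 / 0.765 = 0.2209.
θ − 29° = arccos(√0.2209) = 62.0°, giving θ ≈ 29 + 62.0 = 91.0°.

θ ≈ 91°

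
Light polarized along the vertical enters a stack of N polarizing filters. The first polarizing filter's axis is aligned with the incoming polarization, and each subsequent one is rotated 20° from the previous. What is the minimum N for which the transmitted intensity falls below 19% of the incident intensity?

N = 15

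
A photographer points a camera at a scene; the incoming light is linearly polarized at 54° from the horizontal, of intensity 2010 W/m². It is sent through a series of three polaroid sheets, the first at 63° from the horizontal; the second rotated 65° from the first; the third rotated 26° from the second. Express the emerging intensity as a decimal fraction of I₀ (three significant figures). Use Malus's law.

By Malus's law, I₁ = 2010 W/m² · cos²(9°) = 1961 W/m².
I₂ = I₁ · cos²(65°) = 1961 · 0.1786 = 350.2 W/m².
I₃ = I₂ · cos²(26°) = 350.2 · 0.8078 = 282.9 W/m².
Transmitted fraction = 0.1408.

I/I₀ ≈ 0.141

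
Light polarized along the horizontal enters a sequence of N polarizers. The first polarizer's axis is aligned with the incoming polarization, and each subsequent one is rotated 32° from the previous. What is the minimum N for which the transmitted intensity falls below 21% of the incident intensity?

First polarizer is aligned with the polarization: full transmission.
Each further stage multiplies by cos²(32°) = 0.7192.
After N polarizers: T = 0.7192^(N−1). Require T < 0.21 ⇒ N−1 > ln(0.21)/ln(0.7192) = 4.73, so N−1 ≥ 5 and N = 6.
Check: N=6 gives T = 0.1924 < 0.21; N=5 gives T = 0.2675.

N = 6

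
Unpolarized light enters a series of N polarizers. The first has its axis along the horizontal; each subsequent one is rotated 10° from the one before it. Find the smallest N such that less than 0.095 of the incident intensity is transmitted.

First polarizer halves the unpolarized light: factor 1/2.
Each further stage multiplies by cos²(10°) = 0.9698.
After N polarizers: T = 0.5·0.9698^(N−1). Require T < 0.095 ⇒ N−1 > ln(0.095/0.5)/ln(0.9698) = 54.24, so N−1 ≥ 55 and N = 56.
Check: N=56 gives T = 0.09282 < 0.095; N=55 gives T = 0.0957.

N = 56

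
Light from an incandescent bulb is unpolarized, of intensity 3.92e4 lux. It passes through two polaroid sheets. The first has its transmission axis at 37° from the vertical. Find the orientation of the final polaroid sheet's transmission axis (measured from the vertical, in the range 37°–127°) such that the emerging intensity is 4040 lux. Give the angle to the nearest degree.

Unpolarized light through the first polarizer → I₁ = ½ I₀, now polarized at 37°.
Target fraction: 4040 / 3.92e4 lux = 0.1031 of I₀.
Need I₂/I₀ = 0.1031, so cos²(θ − 37°) = 0.1031 / 0.5 = 0.2061.
θ − 37° = arccos(√0.2061) = 63.0°, giving θ ≈ 37 + 63.0 = 100.0°.

θ ≈ 100°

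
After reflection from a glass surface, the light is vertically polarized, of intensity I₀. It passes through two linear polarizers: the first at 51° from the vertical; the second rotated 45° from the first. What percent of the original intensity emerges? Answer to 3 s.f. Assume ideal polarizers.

≈ 19.8%

By Malus's law, I₁ = I₀ cos²(51° − 0°) = I₀ cos²(51°) = 0.396 I₀.
I₂ = I₁ cos²(45°) = 0.396 · 0.5 I₀ = 0.198 I₀.
That is 19.8% of the incident intensity.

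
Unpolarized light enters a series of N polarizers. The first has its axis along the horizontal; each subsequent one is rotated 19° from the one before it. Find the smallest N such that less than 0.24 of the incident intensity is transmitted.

First polarizer halves the unpolarized light: factor 1/2.
Each further stage multiplies by cos²(19°) = 0.894.
After N polarizers: T = 0.5·0.894^(N−1). Require T < 0.24 ⇒ N−1 > ln(0.24/0.5)/ln(0.894) = 6.55, so N−1 ≥ 7 and N = 8.
Check: N=8 gives T = 0.2282 < 0.24; N=7 gives T = 0.2553.

N = 8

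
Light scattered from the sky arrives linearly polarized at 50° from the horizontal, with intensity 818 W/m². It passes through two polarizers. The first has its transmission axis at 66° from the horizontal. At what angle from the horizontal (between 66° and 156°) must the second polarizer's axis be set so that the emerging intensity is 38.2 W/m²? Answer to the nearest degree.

θ ≈ 143°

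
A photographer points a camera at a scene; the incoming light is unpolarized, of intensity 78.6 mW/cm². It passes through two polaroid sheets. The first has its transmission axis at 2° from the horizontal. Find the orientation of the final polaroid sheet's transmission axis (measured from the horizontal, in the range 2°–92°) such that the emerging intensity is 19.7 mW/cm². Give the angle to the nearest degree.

θ ≈ 47°

Unpolarized light through the first polarizer → I₁ = ½ I₀, now polarized at 2°.
Target fraction: 19.7 / 78.6 mW/cm² = 0.2506 of I₀.
Need I₂/I₀ = 0.2506, so cos²(θ − 2°) = 0.2506 / 0.5 = 0.5013.
θ − 2° = arccos(√0.5013) = 44.9°, giving θ ≈ 2 + 44.9 = 46.9°.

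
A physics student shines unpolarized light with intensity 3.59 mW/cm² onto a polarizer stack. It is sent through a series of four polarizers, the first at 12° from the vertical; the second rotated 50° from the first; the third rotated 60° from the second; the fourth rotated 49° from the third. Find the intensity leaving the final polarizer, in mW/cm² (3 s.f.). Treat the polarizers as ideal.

Unpolarized light through the first polarizer → I₁ = 3.59 mW/cm²/2 = 1.795 mW/cm², polarized at 12°.
I₂ = I₁ · cos²(50°) = 1.795 · 0.4132 = 0.7417 mW/cm².
I₃ = I₂ · cos²(60°) = 0.7417 · 0.25 = 0.1854 mW/cm².
I₄ = I₃ · cos²(49°) = 0.1854 · 0.4304 = 0.0798 mW/cm².

I ≈ 0.0798 mW/cm²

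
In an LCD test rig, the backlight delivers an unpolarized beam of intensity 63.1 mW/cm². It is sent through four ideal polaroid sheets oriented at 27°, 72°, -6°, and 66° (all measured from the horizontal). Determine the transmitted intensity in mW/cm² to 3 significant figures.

Unpolarized light through the first polarizer → I₁ = 63.1 mW/cm²/2 = 31.55 mW/cm², polarized at 27°.
I₂ = I₁ · cos²(45°) = 31.55 · 0.5 = 15.78 mW/cm².
I₃ = I₂ · cos²(78°) = 15.78 · 0.04323 = 0.6819 mW/cm².
I₄ = I₃ · cos²(72°) = 0.6819 · 0.09549 = 0.06512 mW/cm².

I ≈ 0.0651 mW/cm²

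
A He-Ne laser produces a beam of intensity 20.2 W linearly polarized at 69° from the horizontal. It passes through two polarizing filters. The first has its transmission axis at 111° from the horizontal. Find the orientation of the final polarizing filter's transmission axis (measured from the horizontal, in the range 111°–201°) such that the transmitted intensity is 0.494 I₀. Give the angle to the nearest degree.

By Malus's law, I₁ = I₀ cos²(111° − 69°) = I₀ cos²(42°) = 0.5523 I₀.
Need I₂/I₀ = 0.494, so cos²(θ − 111°) = 0.494 / 0.5523 = 0.8945.
θ − 111° = arccos(√0.8945) = 19.0°, giving θ ≈ 111 + 19.0 = 130.0°.

θ ≈ 130°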